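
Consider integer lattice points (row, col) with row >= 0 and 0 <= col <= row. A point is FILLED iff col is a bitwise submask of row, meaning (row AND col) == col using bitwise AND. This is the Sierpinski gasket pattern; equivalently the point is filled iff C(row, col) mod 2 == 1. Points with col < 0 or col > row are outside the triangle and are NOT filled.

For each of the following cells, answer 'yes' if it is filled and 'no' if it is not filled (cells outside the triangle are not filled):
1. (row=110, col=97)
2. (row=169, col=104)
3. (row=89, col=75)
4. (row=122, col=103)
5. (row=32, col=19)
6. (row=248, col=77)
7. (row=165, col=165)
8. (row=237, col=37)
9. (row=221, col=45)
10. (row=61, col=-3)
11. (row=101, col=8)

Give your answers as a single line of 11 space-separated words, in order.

Answer: no no no no no no yes yes no no no

Derivation:
(110,97): row=0b1101110, col=0b1100001, row AND col = 0b1100000 = 96; 96 != 97 -> empty
(169,104): row=0b10101001, col=0b1101000, row AND col = 0b101000 = 40; 40 != 104 -> empty
(89,75): row=0b1011001, col=0b1001011, row AND col = 0b1001001 = 73; 73 != 75 -> empty
(122,103): row=0b1111010, col=0b1100111, row AND col = 0b1100010 = 98; 98 != 103 -> empty
(32,19): row=0b100000, col=0b10011, row AND col = 0b0 = 0; 0 != 19 -> empty
(248,77): row=0b11111000, col=0b1001101, row AND col = 0b1001000 = 72; 72 != 77 -> empty
(165,165): row=0b10100101, col=0b10100101, row AND col = 0b10100101 = 165; 165 == 165 -> filled
(237,37): row=0b11101101, col=0b100101, row AND col = 0b100101 = 37; 37 == 37 -> filled
(221,45): row=0b11011101, col=0b101101, row AND col = 0b1101 = 13; 13 != 45 -> empty
(61,-3): col outside [0, 61] -> not filled
(101,8): row=0b1100101, col=0b1000, row AND col = 0b0 = 0; 0 != 8 -> empty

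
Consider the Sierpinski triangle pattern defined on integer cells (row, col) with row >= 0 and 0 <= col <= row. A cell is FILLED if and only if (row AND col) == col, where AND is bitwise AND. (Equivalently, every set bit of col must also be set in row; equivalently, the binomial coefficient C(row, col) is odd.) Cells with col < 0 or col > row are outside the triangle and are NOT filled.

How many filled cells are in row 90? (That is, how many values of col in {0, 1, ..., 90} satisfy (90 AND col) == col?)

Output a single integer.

90 in binary = 1011010
popcount(90) = number of 1-bits in 1011010 = 4
A col c satisfies (90 AND c) == c iff every set bit of c is also set in 90; each of the 4 set bits of 90 can independently be on or off in c.
count = 2^4 = 16

Answer: 16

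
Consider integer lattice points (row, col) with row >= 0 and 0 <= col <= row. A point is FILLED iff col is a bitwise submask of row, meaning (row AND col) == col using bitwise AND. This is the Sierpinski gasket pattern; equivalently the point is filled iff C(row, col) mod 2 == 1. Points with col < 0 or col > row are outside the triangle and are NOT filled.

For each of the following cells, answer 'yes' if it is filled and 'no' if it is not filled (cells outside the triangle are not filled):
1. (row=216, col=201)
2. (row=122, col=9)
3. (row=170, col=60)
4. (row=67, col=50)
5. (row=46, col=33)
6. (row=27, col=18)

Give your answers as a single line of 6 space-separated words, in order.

Answer: no no no no no yes

Derivation:
(216,201): row=0b11011000, col=0b11001001, row AND col = 0b11001000 = 200; 200 != 201 -> empty
(122,9): row=0b1111010, col=0b1001, row AND col = 0b1000 = 8; 8 != 9 -> empty
(170,60): row=0b10101010, col=0b111100, row AND col = 0b101000 = 40; 40 != 60 -> empty
(67,50): row=0b1000011, col=0b110010, row AND col = 0b10 = 2; 2 != 50 -> empty
(46,33): row=0b101110, col=0b100001, row AND col = 0b100000 = 32; 32 != 33 -> empty
(27,18): row=0b11011, col=0b10010, row AND col = 0b10010 = 18; 18 == 18 -> filled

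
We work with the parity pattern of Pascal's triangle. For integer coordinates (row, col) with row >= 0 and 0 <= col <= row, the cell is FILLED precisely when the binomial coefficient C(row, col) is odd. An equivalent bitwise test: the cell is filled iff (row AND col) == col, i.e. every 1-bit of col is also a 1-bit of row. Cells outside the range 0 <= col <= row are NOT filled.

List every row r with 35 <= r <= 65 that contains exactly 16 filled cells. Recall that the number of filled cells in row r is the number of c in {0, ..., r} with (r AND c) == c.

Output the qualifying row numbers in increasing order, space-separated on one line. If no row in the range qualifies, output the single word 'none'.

Answer: 39 43 45 46 51 53 54 57 58 60

Derivation:
Row r has 2^popcount(r) filled cells, so we need popcount(r) = log2(16) = 4.
Scan r = 35..65 and keep those with exactly 4 one-bits:
r=35=100011 popcount=3 -> skip
r=36=100100 popcount=2 -> skip
r=37=100101 popcount=3 -> skip
r=38=100110 popcount=3 -> skip
r=39=100111 popcount=4 -> KEEP
r=40=101000 popcount=2 -> skip
r=41=101001 popcount=3 -> skip
r=42=101010 popcount=3 -> skip
r=43=101011 popcount=4 -> KEEP
r=44=101100 popcount=3 -> skip
r=45=101101 popcount=4 -> KEEP
r=46=101110 popcount=4 -> KEEP
r=47=101111 popcount=5 -> skip
r=48=110000 popcount=2 -> skip
r=49=110001 popcount=3 -> skip
r=50=110010 popcount=3 -> skip
r=51=110011 popcount=4 -> KEEP
r=52=110100 popcount=3 -> skip
r=53=110101 popcount=4 -> KEEP
r=54=110110 popcount=4 -> KEEP
r=55=110111 popcount=5 -> skip
r=56=111000 popcount=3 -> skip
r=57=111001 popcount=4 -> KEEP
r=58=111010 popcount=4 -> KEEP
r=59=111011 popcount=5 -> skip
r=60=111100 popcount=4 -> KEEP
r=61=111101 popcount=5 -> skip
r=62=111110 popcount=5 -> skip
r=63=111111 popcount=6 -> skip
r=64=1000000 popcount=1 -> skip
r=65=1000001 popcount=2 -> skip
Kept rows: 39 43 45 46 51 53 54 57 58 60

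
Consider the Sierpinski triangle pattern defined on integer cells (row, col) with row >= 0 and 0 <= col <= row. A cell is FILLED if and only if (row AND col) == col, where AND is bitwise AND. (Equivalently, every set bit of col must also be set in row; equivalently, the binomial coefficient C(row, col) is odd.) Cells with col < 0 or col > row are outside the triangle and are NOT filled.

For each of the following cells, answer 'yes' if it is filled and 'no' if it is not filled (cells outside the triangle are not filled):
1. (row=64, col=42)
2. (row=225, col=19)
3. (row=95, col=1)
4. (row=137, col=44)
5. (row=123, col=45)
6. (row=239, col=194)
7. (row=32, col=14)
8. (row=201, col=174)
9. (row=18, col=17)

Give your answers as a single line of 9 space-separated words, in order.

(64,42): row=0b1000000, col=0b101010, row AND col = 0b0 = 0; 0 != 42 -> empty
(225,19): row=0b11100001, col=0b10011, row AND col = 0b1 = 1; 1 != 19 -> empty
(95,1): row=0b1011111, col=0b1, row AND col = 0b1 = 1; 1 == 1 -> filled
(137,44): row=0b10001001, col=0b101100, row AND col = 0b1000 = 8; 8 != 44 -> empty
(123,45): row=0b1111011, col=0b101101, row AND col = 0b101001 = 41; 41 != 45 -> empty
(239,194): row=0b11101111, col=0b11000010, row AND col = 0b11000010 = 194; 194 == 194 -> filled
(32,14): row=0b100000, col=0b1110, row AND col = 0b0 = 0; 0 != 14 -> empty
(201,174): row=0b11001001, col=0b10101110, row AND col = 0b10001000 = 136; 136 != 174 -> empty
(18,17): row=0b10010, col=0b10001, row AND col = 0b10000 = 16; 16 != 17 -> empty

Answer: no no yes no no yes no no no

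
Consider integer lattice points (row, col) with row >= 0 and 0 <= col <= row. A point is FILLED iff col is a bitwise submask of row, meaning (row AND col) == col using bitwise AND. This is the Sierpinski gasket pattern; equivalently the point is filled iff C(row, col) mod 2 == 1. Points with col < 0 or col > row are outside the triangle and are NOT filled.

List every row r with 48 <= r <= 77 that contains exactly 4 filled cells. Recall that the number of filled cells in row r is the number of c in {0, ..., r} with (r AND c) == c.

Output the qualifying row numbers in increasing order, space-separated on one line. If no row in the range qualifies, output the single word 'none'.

Answer: 48 65 66 68 72

Derivation:
Row r has 2^popcount(r) filled cells, so we need popcount(r) = log2(4) = 2.
Scan r = 48..77 and keep those with exactly 2 one-bits:
r=48=110000 popcount=2 -> KEEP
r=49=110001 popcount=3 -> skip
r=50=110010 popcount=3 -> skip
r=51=110011 popcount=4 -> skip
r=52=110100 popcount=3 -> skip
r=53=110101 popcount=4 -> skip
r=54=110110 popcount=4 -> skip
r=55=110111 popcount=5 -> skip
r=56=111000 popcount=3 -> skip
r=57=111001 popcount=4 -> skip
r=58=111010 popcount=4 -> skip
r=59=111011 popcount=5 -> skip
r=60=111100 popcount=4 -> skip
r=61=111101 popcount=5 -> skip
r=62=111110 popcount=5 -> skip
r=63=111111 popcount=6 -> skip
r=64=1000000 popcount=1 -> skip
r=65=1000001 popcount=2 -> KEEP
r=66=1000010 popcount=2 -> KEEP
r=67=1000011 popcount=3 -> skip
r=68=1000100 popcount=2 -> KEEP
r=69=1000101 popcount=3 -> skip
r=70=1000110 popcount=3 -> skip
r=71=1000111 popcount=4 -> skip
r=72=1001000 popcount=2 -> KEEP
r=73=1001001 popcount=3 -> skip
r=74=1001010 popcount=3 -> skip
r=75=1001011 popcount=4 -> skip
r=76=1001100 popcount=3 -> skip
r=77=1001101 popcount=4 -> skip
Kept rows: 48 65 66 68 72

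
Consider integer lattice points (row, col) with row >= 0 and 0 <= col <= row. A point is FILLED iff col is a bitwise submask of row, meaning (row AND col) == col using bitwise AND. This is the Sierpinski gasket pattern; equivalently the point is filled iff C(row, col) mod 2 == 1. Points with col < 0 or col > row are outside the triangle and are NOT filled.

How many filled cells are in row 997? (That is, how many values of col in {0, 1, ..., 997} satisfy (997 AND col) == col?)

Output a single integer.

997 in binary = 1111100101
popcount(997) = number of 1-bits in 1111100101 = 7
A col c satisfies (997 AND c) == c iff every set bit of c is also set in 997; each of the 7 set bits of 997 can independently be on or off in c.
count = 2^7 = 128

Answer: 128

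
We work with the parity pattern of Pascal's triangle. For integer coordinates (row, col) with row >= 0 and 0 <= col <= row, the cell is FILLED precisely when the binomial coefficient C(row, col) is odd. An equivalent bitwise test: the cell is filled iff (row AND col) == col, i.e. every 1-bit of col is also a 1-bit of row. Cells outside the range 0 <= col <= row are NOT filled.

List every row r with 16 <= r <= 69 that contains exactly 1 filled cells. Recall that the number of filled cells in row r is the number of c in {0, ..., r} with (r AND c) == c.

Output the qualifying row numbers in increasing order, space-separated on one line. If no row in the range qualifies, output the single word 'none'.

Answer: none

Derivation:
Row r has 2^popcount(r) filled cells, so we need popcount(r) = log2(1) = 0.
Scan r = 16..69 and keep those with exactly 0 one-bits:
r=16=10000 popcount=1 -> skip
r=17=10001 popcount=2 -> skip
r=18=10010 popcount=2 -> skip
r=19=10011 popcount=3 -> skip
r=20=10100 popcount=2 -> skip
r=21=10101 popcount=3 -> skip
r=22=10110 popcount=3 -> skip
r=23=10111 popcount=4 -> skip
r=24=11000 popcount=2 -> skip
r=25=11001 popcount=3 -> skip
r=26=11010 popcount=3 -> skip
r=27=11011 popcount=4 -> skip
r=28=11100 popcount=3 -> skip
r=29=11101 popcount=4 -> skip
r=30=11110 popcount=4 -> skip
r=31=11111 popcount=5 -> skip
r=32=100000 popcount=1 -> skip
r=33=100001 popcount=2 -> skip
r=34=100010 popcount=2 -> skip
r=35=100011 popcount=3 -> skip
r=36=100100 popcount=2 -> skip
r=37=100101 popcount=3 -> skip
r=38=100110 popcount=3 -> skip
r=39=100111 popcount=4 -> skip
r=40=101000 popcount=2 -> skip
r=41=101001 popcount=3 -> skip
r=42=101010 popcount=3 -> skip
r=43=101011 popcount=4 -> skip
r=44=101100 popcount=3 -> skip
r=45=101101 popcount=4 -> skip
r=46=101110 popcount=4 -> skip
r=47=101111 popcount=5 -> skip
r=48=110000 popcount=2 -> skip
r=49=110001 popcount=3 -> skip
r=50=110010 popcount=3 -> skip
r=51=110011 popcount=4 -> skip
r=52=110100 popcount=3 -> skip
r=53=110101 popcount=4 -> skip
r=54=110110 popcount=4 -> skip
r=55=110111 popcount=5 -> skip
r=56=111000 popcount=3 -> skip
r=57=111001 popcount=4 -> skip
r=58=111010 popcount=4 -> skip
r=59=111011 popcount=5 -> skip
r=60=111100 popcount=4 -> skip
r=61=111101 popcount=5 -> skip
r=62=111110 popcount=5 -> skip
r=63=111111 popcount=6 -> skip
r=64=1000000 popcount=1 -> skip
r=65=1000001 popcount=2 -> skip
r=66=1000010 popcount=2 -> skip
r=67=1000011 popcount=3 -> skip
r=68=1000100 popcount=2 -> skip
r=69=1000101 popcount=3 -> skip
Kept rows: none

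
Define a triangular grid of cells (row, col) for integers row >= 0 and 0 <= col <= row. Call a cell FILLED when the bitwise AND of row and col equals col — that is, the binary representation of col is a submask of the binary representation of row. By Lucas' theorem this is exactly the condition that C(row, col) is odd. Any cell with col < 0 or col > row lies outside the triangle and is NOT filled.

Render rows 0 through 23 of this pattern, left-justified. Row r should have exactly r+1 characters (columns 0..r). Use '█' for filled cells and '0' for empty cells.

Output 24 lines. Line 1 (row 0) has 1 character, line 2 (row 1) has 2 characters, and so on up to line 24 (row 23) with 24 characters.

Answer: █
██
█0█
████
█000█
██00██
█0█0█0█
████████
█0000000█
██000000██
█0█00000█0█
████0000████
█000█000█000█
██00██00██00██
█0█0█0█0█0█0█0█
████████████████
█000000000000000█
██00000000000000██
█0█0000000000000█0█
████000000000000████
█000█00000000000█000█
██00██0000000000██00██
█0█0█0█000000000█0█0█0█
████████00000000████████

Derivation:
r0=0: █
r1=1: ██
r2=10: █0█
r3=11: ████
r4=100: █000█
r5=101: ██00██
r6=110: █0█0█0█
r7=111: ████████
r8=1000: █0000000█
r9=1001: ██000000██
r10=1010: █0█00000█0█
r11=1011: ████0000████
r12=1100: █000█000█000█
r13=1101: ██00██00██00██
r14=1110: █0█0█0█0█0█0█0█
r15=1111: ████████████████
r16=10000: █000000000000000█
r17=10001: ██00000000000000██
r18=10010: █0█0000000000000█0█
r19=10011: ████000000000000████
r20=10100: █000█00000000000█000█
r21=10101: ██00██0000000000██00██
r22=10110: █0█0█0█000000000█0█0█0█
r23=10111: ████████00000000████████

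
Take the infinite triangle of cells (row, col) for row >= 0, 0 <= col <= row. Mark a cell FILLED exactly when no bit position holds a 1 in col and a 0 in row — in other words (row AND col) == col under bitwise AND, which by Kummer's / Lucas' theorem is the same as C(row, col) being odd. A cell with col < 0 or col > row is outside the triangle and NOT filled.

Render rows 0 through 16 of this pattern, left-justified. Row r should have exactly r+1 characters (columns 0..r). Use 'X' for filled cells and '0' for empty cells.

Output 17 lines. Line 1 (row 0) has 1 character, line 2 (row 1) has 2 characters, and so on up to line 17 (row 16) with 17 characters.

r0=0: X
r1=1: XX
r2=10: X0X
r3=11: XXXX
r4=100: X000X
r5=101: XX00XX
r6=110: X0X0X0X
r7=111: XXXXXXXX
r8=1000: X0000000X
r9=1001: XX000000XX
r10=1010: X0X00000X0X
r11=1011: XXXX0000XXXX
r12=1100: X000X000X000X
r13=1101: XX00XX00XX00XX
r14=1110: X0X0X0X0X0X0X0X
r15=1111: XXXXXXXXXXXXXXXX
r16=10000: X000000000000000X

Answer: X
XX
X0X
XXXX
X000X
XX00XX
X0X0X0X
XXXXXXXX
X0000000X
XX000000XX
X0X00000X0X
XXXX0000XXXX
X000X000X000X
XX00XX00XX00XX
X0X0X0X0X0X0X0X
XXXXXXXXXXXXXXXX
X000000000000000X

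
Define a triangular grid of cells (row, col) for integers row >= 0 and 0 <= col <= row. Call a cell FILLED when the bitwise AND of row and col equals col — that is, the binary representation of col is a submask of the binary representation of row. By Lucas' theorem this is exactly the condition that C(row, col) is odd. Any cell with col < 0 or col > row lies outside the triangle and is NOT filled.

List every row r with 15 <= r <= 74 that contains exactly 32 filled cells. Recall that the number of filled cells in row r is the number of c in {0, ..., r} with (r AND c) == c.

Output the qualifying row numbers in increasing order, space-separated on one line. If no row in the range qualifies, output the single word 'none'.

Row r has 2^popcount(r) filled cells, so we need popcount(r) = log2(32) = 5.
Scan r = 15..74 and keep those with exactly 5 one-bits:
r=15=1111 popcount=4 -> skip
r=16=10000 popcount=1 -> skip
r=17=10001 popcount=2 -> skip
r=18=10010 popcount=2 -> skip
r=19=10011 popcount=3 -> skip
r=20=10100 popcount=2 -> skip
r=21=10101 popcount=3 -> skip
r=22=10110 popcount=3 -> skip
r=23=10111 popcount=4 -> skip
r=24=11000 popcount=2 -> skip
r=25=11001 popcount=3 -> skip
r=26=11010 popcount=3 -> skip
r=27=11011 popcount=4 -> skip
r=28=11100 popcount=3 -> skip
r=29=11101 popcount=4 -> skip
r=30=11110 popcount=4 -> skip
r=31=11111 popcount=5 -> KEEP
r=32=100000 popcount=1 -> skip
r=33=100001 popcount=2 -> skip
r=34=100010 popcount=2 -> skip
r=35=100011 popcount=3 -> skip
r=36=100100 popcount=2 -> skip
r=37=100101 popcount=3 -> skip
r=38=100110 popcount=3 -> skip
r=39=100111 popcount=4 -> skip
r=40=101000 popcount=2 -> skip
r=41=101001 popcount=3 -> skip
r=42=101010 popcount=3 -> skip
r=43=101011 popcount=4 -> skip
r=44=101100 popcount=3 -> skip
r=45=101101 popcount=4 -> skip
r=46=101110 popcount=4 -> skip
r=47=101111 popcount=5 -> KEEP
r=48=110000 popcount=2 -> skip
r=49=110001 popcount=3 -> skip
r=50=110010 popcount=3 -> skip
r=51=110011 popcount=4 -> skip
r=52=110100 popcount=3 -> skip
r=53=110101 popcount=4 -> skip
r=54=110110 popcount=4 -> skip
r=55=110111 popcount=5 -> KEEP
r=56=111000 popcount=3 -> skip
r=57=111001 popcount=4 -> skip
r=58=111010 popcount=4 -> skip
r=59=111011 popcount=5 -> KEEP
r=60=111100 popcount=4 -> skip
r=61=111101 popcount=5 -> KEEP
r=62=111110 popcount=5 -> KEEP
r=63=111111 popcount=6 -> skip
r=64=1000000 popcount=1 -> skip
r=65=1000001 popcount=2 -> skip
r=66=1000010 popcount=2 -> skip
r=67=1000011 popcount=3 -> skip
r=68=1000100 popcount=2 -> skip
r=69=1000101 popcount=3 -> skip
r=70=1000110 popcount=3 -> skip
r=71=1000111 popcount=4 -> skip
r=72=1001000 popcount=2 -> skip
r=73=1001001 popcount=3 -> skip
r=74=1001010 popcount=3 -> skip
Kept rows: 31 47 55 59 61 62

Answer: 31 47 55 59 61 62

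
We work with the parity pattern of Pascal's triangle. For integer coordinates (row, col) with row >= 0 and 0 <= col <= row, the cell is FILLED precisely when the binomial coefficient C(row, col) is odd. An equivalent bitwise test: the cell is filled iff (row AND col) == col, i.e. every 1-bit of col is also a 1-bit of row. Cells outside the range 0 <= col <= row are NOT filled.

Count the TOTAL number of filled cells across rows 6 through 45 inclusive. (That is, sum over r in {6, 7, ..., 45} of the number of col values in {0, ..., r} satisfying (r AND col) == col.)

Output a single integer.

Answer: 342

Derivation:
r6=110 pc2: +4 =4
r7=111 pc3: +8 =12
r8=1000 pc1: +2 =14
r9=1001 pc2: +4 =18
r10=1010 pc2: +4 =22
r11=1011 pc3: +8 =30
r12=1100 pc2: +4 =34
r13=1101 pc3: +8 =42
r14=1110 pc3: +8 =50
r15=1111 pc4: +16 =66
r16=10000 pc1: +2 =68
r17=10001 pc2: +4 =72
r18=10010 pc2: +4 =76
r19=10011 pc3: +8 =84
r20=10100 pc2: +4 =88
r21=10101 pc3: +8 =96
r22=10110 pc3: +8 =104
r23=10111 pc4: +16 =120
r24=11000 pc2: +4 =124
r25=11001 pc3: +8 =132
r26=11010 pc3: +8 =140
r27=11011 pc4: +16 =156
r28=11100 pc3: +8 =164
r29=11101 pc4: +16 =180
r30=11110 pc4: +16 =196
r31=11111 pc5: +32 =228
r32=100000 pc1: +2 =230
r33=100001 pc2: +4 =234
r34=100010 pc2: +4 =238
r35=100011 pc3: +8 =246
r36=100100 pc2: +4 =250
r37=100101 pc3: +8 =258
r38=100110 pc3: +8 =266
r39=100111 pc4: +16 =282
r40=101000 pc2: +4 =286
r41=101001 pc3: +8 =294
r42=101010 pc3: +8 =302
r43=101011 pc4: +16 =318
r44=101100 pc3: +8 =326
r45=101101 pc4: +16 =342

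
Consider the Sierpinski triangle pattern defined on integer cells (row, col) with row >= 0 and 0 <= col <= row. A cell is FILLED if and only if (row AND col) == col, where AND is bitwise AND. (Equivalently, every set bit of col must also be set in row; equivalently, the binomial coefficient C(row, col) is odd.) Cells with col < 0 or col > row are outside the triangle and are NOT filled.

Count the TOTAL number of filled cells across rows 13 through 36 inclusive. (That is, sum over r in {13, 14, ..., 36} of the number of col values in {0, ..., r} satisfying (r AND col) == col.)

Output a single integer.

Answer: 216

Derivation:
r13=1101 pc3: +8 =8
r14=1110 pc3: +8 =16
r15=1111 pc4: +16 =32
r16=10000 pc1: +2 =34
r17=10001 pc2: +4 =38
r18=10010 pc2: +4 =42
r19=10011 pc3: +8 =50
r20=10100 pc2: +4 =54
r21=10101 pc3: +8 =62
r22=10110 pc3: +8 =70
r23=10111 pc4: +16 =86
r24=11000 pc2: +4 =90
r25=11001 pc3: +8 =98
r26=11010 pc3: +8 =106
r27=11011 pc4: +16 =122
r28=11100 pc3: +8 =130
r29=11101 pc4: +16 =146
r30=11110 pc4: +16 =162
r31=11111 pc5: +32 =194
r32=100000 pc1: +2 =196
r33=100001 pc2: +4 =200
r34=100010 pc2: +4 =204
r35=100011 pc3: +8 =212
r36=100100 pc2: +4 =216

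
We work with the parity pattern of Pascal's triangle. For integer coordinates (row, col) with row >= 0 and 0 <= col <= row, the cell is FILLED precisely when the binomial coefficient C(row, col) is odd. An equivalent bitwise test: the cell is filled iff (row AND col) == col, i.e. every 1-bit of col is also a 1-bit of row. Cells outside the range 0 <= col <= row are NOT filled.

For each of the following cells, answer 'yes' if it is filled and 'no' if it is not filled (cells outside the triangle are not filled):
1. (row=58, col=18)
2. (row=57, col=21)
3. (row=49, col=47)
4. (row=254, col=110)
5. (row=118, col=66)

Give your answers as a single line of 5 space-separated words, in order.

Answer: yes no no yes yes

Derivation:
(58,18): row=0b111010, col=0b10010, row AND col = 0b10010 = 18; 18 == 18 -> filled
(57,21): row=0b111001, col=0b10101, row AND col = 0b10001 = 17; 17 != 21 -> empty
(49,47): row=0b110001, col=0b101111, row AND col = 0b100001 = 33; 33 != 47 -> empty
(254,110): row=0b11111110, col=0b1101110, row AND col = 0b1101110 = 110; 110 == 110 -> filled
(118,66): row=0b1110110, col=0b1000010, row AND col = 0b1000010 = 66; 66 == 66 -> filled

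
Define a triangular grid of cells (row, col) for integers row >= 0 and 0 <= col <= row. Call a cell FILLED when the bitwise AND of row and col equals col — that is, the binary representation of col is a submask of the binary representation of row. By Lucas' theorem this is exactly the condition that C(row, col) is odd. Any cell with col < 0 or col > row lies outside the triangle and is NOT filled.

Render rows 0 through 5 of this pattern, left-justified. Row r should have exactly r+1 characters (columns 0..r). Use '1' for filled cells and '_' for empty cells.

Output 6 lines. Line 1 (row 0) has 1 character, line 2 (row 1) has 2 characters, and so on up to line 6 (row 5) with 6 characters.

r0=0: 1
r1=1: 11
r2=10: 1_1
r3=11: 1111
r4=100: 1___1
r5=101: 11__11

Answer: 1
11
1_1
1111
1___1
11__11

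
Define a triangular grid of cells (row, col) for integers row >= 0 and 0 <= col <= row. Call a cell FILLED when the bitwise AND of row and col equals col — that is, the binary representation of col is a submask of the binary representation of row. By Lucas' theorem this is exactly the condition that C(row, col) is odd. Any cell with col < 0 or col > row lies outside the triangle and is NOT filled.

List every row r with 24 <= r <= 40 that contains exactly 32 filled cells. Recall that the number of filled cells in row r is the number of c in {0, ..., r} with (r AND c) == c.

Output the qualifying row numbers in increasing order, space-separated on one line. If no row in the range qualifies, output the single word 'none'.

Row r has 2^popcount(r) filled cells, so we need popcount(r) = log2(32) = 5.
Scan r = 24..40 and keep those with exactly 5 one-bits:
r=24=11000 popcount=2 -> skip
r=25=11001 popcount=3 -> skip
r=26=11010 popcount=3 -> skip
r=27=11011 popcount=4 -> skip
r=28=11100 popcount=3 -> skip
r=29=11101 popcount=4 -> skip
r=30=11110 popcount=4 -> skip
r=31=11111 popcount=5 -> KEEP
r=32=100000 popcount=1 -> skip
r=33=100001 popcount=2 -> skip
r=34=100010 popcount=2 -> skip
r=35=100011 popcount=3 -> skip
r=36=100100 popcount=2 -> skip
r=37=100101 popcount=3 -> skip
r=38=100110 popcount=3 -> skip
r=39=100111 popcount=4 -> skip
r=40=101000 popcount=2 -> skip
Kept rows: 31

Answer: 31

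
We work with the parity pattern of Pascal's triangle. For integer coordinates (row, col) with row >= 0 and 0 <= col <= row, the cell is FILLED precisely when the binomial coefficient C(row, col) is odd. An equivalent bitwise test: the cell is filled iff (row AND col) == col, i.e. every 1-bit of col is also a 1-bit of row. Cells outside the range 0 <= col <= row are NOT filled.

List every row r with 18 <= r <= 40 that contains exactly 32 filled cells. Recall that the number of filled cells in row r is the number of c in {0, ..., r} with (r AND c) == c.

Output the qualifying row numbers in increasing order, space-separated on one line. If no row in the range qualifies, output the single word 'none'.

Answer: 31

Derivation:
Row r has 2^popcount(r) filled cells, so we need popcount(r) = log2(32) = 5.
Scan r = 18..40 and keep those with exactly 5 one-bits:
r=18=10010 popcount=2 -> skip
r=19=10011 popcount=3 -> skip
r=20=10100 popcount=2 -> skip
r=21=10101 popcount=3 -> skip
r=22=10110 popcount=3 -> skip
r=23=10111 popcount=4 -> skip
r=24=11000 popcount=2 -> skip
r=25=11001 popcount=3 -> skip
r=26=11010 popcount=3 -> skip
r=27=11011 popcount=4 -> skip
r=28=11100 popcount=3 -> skip
r=29=11101 popcount=4 -> skip
r=30=11110 popcount=4 -> skip
r=31=11111 popcount=5 -> KEEP
r=32=100000 popcount=1 -> skip
r=33=100001 popcount=2 -> skip
r=34=100010 popcount=2 -> skip
r=35=100011 popcount=3 -> skip
r=36=100100 popcount=2 -> skip
r=37=100101 popcount=3 -> skip
r=38=100110 popcount=3 -> skip
r=39=100111 popcount=4 -> skip
r=40=101000 popcount=2 -> skip
Kept rows: 31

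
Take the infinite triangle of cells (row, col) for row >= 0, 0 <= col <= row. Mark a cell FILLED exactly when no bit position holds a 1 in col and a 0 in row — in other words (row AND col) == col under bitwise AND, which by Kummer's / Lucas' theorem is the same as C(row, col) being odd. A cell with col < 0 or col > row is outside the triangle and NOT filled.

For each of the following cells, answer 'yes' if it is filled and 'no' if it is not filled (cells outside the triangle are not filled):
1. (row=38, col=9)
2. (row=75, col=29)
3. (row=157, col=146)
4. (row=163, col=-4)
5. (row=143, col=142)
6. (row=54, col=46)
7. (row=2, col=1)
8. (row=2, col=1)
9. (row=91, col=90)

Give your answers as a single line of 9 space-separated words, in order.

(38,9): row=0b100110, col=0b1001, row AND col = 0b0 = 0; 0 != 9 -> empty
(75,29): row=0b1001011, col=0b11101, row AND col = 0b1001 = 9; 9 != 29 -> empty
(157,146): row=0b10011101, col=0b10010010, row AND col = 0b10010000 = 144; 144 != 146 -> empty
(163,-4): col outside [0, 163] -> not filled
(143,142): row=0b10001111, col=0b10001110, row AND col = 0b10001110 = 142; 142 == 142 -> filled
(54,46): row=0b110110, col=0b101110, row AND col = 0b100110 = 38; 38 != 46 -> empty
(2,1): row=0b10, col=0b1, row AND col = 0b0 = 0; 0 != 1 -> empty
(2,1): row=0b10, col=0b1, row AND col = 0b0 = 0; 0 != 1 -> empty
(91,90): row=0b1011011, col=0b1011010, row AND col = 0b1011010 = 90; 90 == 90 -> filled

Answer: no no no no yes no no no yes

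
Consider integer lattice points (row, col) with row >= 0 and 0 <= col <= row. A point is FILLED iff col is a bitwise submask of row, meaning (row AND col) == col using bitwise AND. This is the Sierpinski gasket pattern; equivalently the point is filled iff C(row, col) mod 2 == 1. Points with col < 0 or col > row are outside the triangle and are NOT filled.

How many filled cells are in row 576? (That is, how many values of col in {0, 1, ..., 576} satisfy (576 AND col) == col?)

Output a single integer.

576 in binary = 1001000000
popcount(576) = number of 1-bits in 1001000000 = 2
A col c satisfies (576 AND c) == c iff every set bit of c is also set in 576; each of the 2 set bits of 576 can independently be on or off in c.
count = 2^2 = 4

Answer: 4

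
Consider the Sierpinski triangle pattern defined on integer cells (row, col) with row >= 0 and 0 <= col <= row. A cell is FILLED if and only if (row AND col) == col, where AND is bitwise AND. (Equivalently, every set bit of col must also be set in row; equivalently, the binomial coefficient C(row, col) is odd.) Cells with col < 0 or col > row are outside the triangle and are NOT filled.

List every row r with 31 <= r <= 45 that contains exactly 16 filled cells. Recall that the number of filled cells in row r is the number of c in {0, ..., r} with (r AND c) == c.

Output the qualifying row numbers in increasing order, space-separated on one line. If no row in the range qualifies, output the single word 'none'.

Answer: 39 43 45

Derivation:
Row r has 2^popcount(r) filled cells, so we need popcount(r) = log2(16) = 4.
Scan r = 31..45 and keep those with exactly 4 one-bits:
r=31=11111 popcount=5 -> skip
r=32=100000 popcount=1 -> skip
r=33=100001 popcount=2 -> skip
r=34=100010 popcount=2 -> skip
r=35=100011 popcount=3 -> skip
r=36=100100 popcount=2 -> skip
r=37=100101 popcount=3 -> skip
r=38=100110 popcount=3 -> skip
r=39=100111 popcount=4 -> KEEP
r=40=101000 popcount=2 -> skip
r=41=101001 popcount=3 -> skip
r=42=101010 popcount=3 -> skip
r=43=101011 popcount=4 -> KEEP
r=44=101100 popcount=3 -> skip
r=45=101101 popcount=4 -> KEEP
Kept rows: 39 43 45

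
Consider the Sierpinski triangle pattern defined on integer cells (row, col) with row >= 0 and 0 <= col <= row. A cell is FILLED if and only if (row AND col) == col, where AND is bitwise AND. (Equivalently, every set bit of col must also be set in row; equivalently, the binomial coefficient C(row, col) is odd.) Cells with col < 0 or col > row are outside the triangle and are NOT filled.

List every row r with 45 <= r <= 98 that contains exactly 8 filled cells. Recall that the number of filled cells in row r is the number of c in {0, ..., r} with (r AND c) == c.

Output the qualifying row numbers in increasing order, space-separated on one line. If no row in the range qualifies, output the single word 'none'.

Answer: 49 50 52 56 67 69 70 73 74 76 81 82 84 88 97 98

Derivation:
Row r has 2^popcount(r) filled cells, so we need popcount(r) = log2(8) = 3.
Scan r = 45..98 and keep those with exactly 3 one-bits:
r=45=101101 popcount=4 -> skip
r=46=101110 popcount=4 -> skip
r=47=101111 popcount=5 -> skip
r=48=110000 popcount=2 -> skip
r=49=110001 popcount=3 -> KEEP
r=50=110010 popcount=3 -> KEEP
r=51=110011 popcount=4 -> skip
r=52=110100 popcount=3 -> KEEP
r=53=110101 popcount=4 -> skip
r=54=110110 popcount=4 -> skip
r=55=110111 popcount=5 -> skip
r=56=111000 popcount=3 -> KEEP
r=57=111001 popcount=4 -> skip
r=58=111010 popcount=4 -> skip
r=59=111011 popcount=5 -> skip
r=60=111100 popcount=4 -> skip
r=61=111101 popcount=5 -> skip
r=62=111110 popcount=5 -> skip
r=63=111111 popcount=6 -> skip
r=64=1000000 popcount=1 -> skip
r=65=1000001 popcount=2 -> skip
r=66=1000010 popcount=2 -> skip
r=67=1000011 popcount=3 -> KEEP
r=68=1000100 popcount=2 -> skip
r=69=1000101 popcount=3 -> KEEP
r=70=1000110 popcount=3 -> KEEP
r=71=1000111 popcount=4 -> skip
r=72=1001000 popcount=2 -> skip
r=73=1001001 popcount=3 -> KEEP
r=74=1001010 popcount=3 -> KEEP
r=75=1001011 popcount=4 -> skip
r=76=1001100 popcount=3 -> KEEP
r=77=1001101 popcount=4 -> skip
r=78=1001110 popcount=4 -> skip
r=79=1001111 popcount=5 -> skip
r=80=1010000 popcount=2 -> skip
r=81=1010001 popcount=3 -> KEEP
r=82=1010010 popcount=3 -> KEEP
r=83=1010011 popcount=4 -> skip
r=84=1010100 popcount=3 -> KEEP
r=85=1010101 popcount=4 -> skip
r=86=1010110 popcount=4 -> skip
r=87=1010111 popcount=5 -> skip
r=88=1011000 popcount=3 -> KEEP
r=89=1011001 popcount=4 -> skip
r=90=1011010 popcount=4 -> skip
r=91=1011011 popcount=5 -> skip
r=92=1011100 popcount=4 -> skip
r=93=1011101 popcount=5 -> skip
r=94=1011110 popcount=5 -> skip
r=95=1011111 popcount=6 -> skip
r=96=1100000 popcount=2 -> skip
r=97=1100001 popcount=3 -> KEEP
r=98=1100010 popcount=3 -> KEEP
Kept rows: 49 50 52 56 67 69 70 73 74 76 81 82 84 88 97 98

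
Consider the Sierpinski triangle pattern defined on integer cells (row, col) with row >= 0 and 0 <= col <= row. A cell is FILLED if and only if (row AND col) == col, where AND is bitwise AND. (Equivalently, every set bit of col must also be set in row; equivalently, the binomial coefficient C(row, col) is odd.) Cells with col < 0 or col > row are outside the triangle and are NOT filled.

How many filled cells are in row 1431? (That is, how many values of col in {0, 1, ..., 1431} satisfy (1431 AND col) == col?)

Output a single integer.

1431 in binary = 10110010111
popcount(1431) = number of 1-bits in 10110010111 = 7
A col c satisfies (1431 AND c) == c iff every set bit of c is also set in 1431; each of the 7 set bits of 1431 can independently be on or off in c.
count = 2^7 = 128

Answer: 128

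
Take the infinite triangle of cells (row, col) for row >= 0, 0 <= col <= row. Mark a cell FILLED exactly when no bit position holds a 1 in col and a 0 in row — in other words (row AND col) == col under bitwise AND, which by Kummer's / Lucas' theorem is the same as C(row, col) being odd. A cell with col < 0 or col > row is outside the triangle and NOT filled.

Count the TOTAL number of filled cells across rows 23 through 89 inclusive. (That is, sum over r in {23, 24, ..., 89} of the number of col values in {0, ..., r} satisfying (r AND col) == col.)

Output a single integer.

Answer: 904

Derivation:
r23=10111 pc4: +16 =16
r24=11000 pc2: +4 =20
r25=11001 pc3: +8 =28
r26=11010 pc3: +8 =36
r27=11011 pc4: +16 =52
r28=11100 pc3: +8 =60
r29=11101 pc4: +16 =76
r30=11110 pc4: +16 =92
r31=11111 pc5: +32 =124
r32=100000 pc1: +2 =126
r33=100001 pc2: +4 =130
r34=100010 pc2: +4 =134
r35=100011 pc3: +8 =142
r36=100100 pc2: +4 =146
r37=100101 pc3: +8 =154
r38=100110 pc3: +8 =162
r39=100111 pc4: +16 =178
r40=101000 pc2: +4 =182
r41=101001 pc3: +8 =190
r42=101010 pc3: +8 =198
r43=101011 pc4: +16 =214
r44=101100 pc3: +8 =222
r45=101101 pc4: +16 =238
r46=101110 pc4: +16 =254
r47=101111 pc5: +32 =286
r48=110000 pc2: +4 =290
r49=110001 pc3: +8 =298
r50=110010 pc3: +8 =306
r51=110011 pc4: +16 =322
r52=110100 pc3: +8 =330
r53=110101 pc4: +16 =346
r54=110110 pc4: +16 =362
r55=110111 pc5: +32 =394
r56=111000 pc3: +8 =402
r57=111001 pc4: +16 =418
r58=111010 pc4: +16 =434
r59=111011 pc5: +32 =466
r60=111100 pc4: +16 =482
r61=111101 pc5: +32 =514
r62=111110 pc5: +32 =546
r63=111111 pc6: +64 =610
r64=1000000 pc1: +2 =612
r65=1000001 pc2: +4 =616
r66=1000010 pc2: +4 =620
r67=1000011 pc3: +8 =628
r68=1000100 pc2: +4 =632
r69=1000101 pc3: +8 =640
r70=1000110 pc3: +8 =648
r71=1000111 pc4: +16 =664
r72=1001000 pc2: +4 =668
r73=1001001 pc3: +8 =676
r74=1001010 pc3: +8 =684
r75=1001011 pc4: +16 =700
r76=1001100 pc3: +8 =708
r77=1001101 pc4: +16 =724
r78=1001110 pc4: +16 =740
r79=1001111 pc5: +32 =772
r80=1010000 pc2: +4 =776
r81=1010001 pc3: +8 =784
r82=1010010 pc3: +8 =792
r83=1010011 pc4: +16 =808
r84=1010100 pc3: +8 =816
r85=1010101 pc4: +16 =832
r86=1010110 pc4: +16 =848
r87=1010111 pc5: +32 =880
r88=1011000 pc3: +8 =888
r89=1011001 pc4: +16 =904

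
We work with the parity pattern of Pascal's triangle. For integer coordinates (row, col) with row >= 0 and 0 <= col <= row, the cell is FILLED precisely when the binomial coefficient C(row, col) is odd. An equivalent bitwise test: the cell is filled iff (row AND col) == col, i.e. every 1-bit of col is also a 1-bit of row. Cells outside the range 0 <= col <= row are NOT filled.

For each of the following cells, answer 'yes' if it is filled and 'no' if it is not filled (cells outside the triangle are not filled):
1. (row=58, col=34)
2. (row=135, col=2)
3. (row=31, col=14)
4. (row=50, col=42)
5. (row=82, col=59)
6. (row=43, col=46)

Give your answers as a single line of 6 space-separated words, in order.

(58,34): row=0b111010, col=0b100010, row AND col = 0b100010 = 34; 34 == 34 -> filled
(135,2): row=0b10000111, col=0b10, row AND col = 0b10 = 2; 2 == 2 -> filled
(31,14): row=0b11111, col=0b1110, row AND col = 0b1110 = 14; 14 == 14 -> filled
(50,42): row=0b110010, col=0b101010, row AND col = 0b100010 = 34; 34 != 42 -> empty
(82,59): row=0b1010010, col=0b111011, row AND col = 0b10010 = 18; 18 != 59 -> empty
(43,46): col outside [0, 43] -> not filled

Answer: yes yes yes no no no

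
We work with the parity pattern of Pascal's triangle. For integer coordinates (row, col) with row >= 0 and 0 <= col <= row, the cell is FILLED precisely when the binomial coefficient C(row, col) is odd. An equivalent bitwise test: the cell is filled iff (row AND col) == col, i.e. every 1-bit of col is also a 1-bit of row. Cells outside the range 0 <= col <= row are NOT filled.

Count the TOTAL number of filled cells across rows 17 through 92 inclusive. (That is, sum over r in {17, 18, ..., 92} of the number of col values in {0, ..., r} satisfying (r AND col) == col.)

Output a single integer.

r17=10001 pc2: +4 =4
r18=10010 pc2: +4 =8
r19=10011 pc3: +8 =16
r20=10100 pc2: +4 =20
r21=10101 pc3: +8 =28
r22=10110 pc3: +8 =36
r23=10111 pc4: +16 =52
r24=11000 pc2: +4 =56
r25=11001 pc3: +8 =64
r26=11010 pc3: +8 =72
r27=11011 pc4: +16 =88
r28=11100 pc3: +8 =96
r29=11101 pc4: +16 =112
r30=11110 pc4: +16 =128
r31=11111 pc5: +32 =160
r32=100000 pc1: +2 =162
r33=100001 pc2: +4 =166
r34=100010 pc2: +4 =170
r35=100011 pc3: +8 =178
r36=100100 pc2: +4 =182
r37=100101 pc3: +8 =190
r38=100110 pc3: +8 =198
r39=100111 pc4: +16 =214
r40=101000 pc2: +4 =218
r41=101001 pc3: +8 =226
r42=101010 pc3: +8 =234
r43=101011 pc4: +16 =250
r44=101100 pc3: +8 =258
r45=101101 pc4: +16 =274
r46=101110 pc4: +16 =290
r47=101111 pc5: +32 =322
r48=110000 pc2: +4 =326
r49=110001 pc3: +8 =334
r50=110010 pc3: +8 =342
r51=110011 pc4: +16 =358
r52=110100 pc3: +8 =366
r53=110101 pc4: +16 =382
r54=110110 pc4: +16 =398
r55=110111 pc5: +32 =430
r56=111000 pc3: +8 =438
r57=111001 pc4: +16 =454
r58=111010 pc4: +16 =470
r59=111011 pc5: +32 =502
r60=111100 pc4: +16 =518
r61=111101 pc5: +32 =550
r62=111110 pc5: +32 =582
r63=111111 pc6: +64 =646
r64=1000000 pc1: +2 =648
r65=1000001 pc2: +4 =652
r66=1000010 pc2: +4 =656
r67=1000011 pc3: +8 =664
r68=1000100 pc2: +4 =668
r69=1000101 pc3: +8 =676
r70=1000110 pc3: +8 =684
r71=1000111 pc4: +16 =700
r72=1001000 pc2: +4 =704
r73=1001001 pc3: +8 =712
r74=1001010 pc3: +8 =720
r75=1001011 pc4: +16 =736
r76=1001100 pc3: +8 =744
r77=1001101 pc4: +16 =760
r78=1001110 pc4: +16 =776
r79=1001111 pc5: +32 =808
r80=1010000 pc2: +4 =812
r81=1010001 pc3: +8 =820
r82=1010010 pc3: +8 =828
r83=1010011 pc4: +16 =844
r84=1010100 pc3: +8 =852
r85=1010101 pc4: +16 =868
r86=1010110 pc4: +16 =884
r87=1010111 pc5: +32 =916
r88=1011000 pc3: +8 =924
r89=1011001 pc4: +16 =940
r90=1011010 pc4: +16 =956
r91=1011011 pc5: +32 =988
r92=1011100 pc4: +16 =1004

Answer: 1004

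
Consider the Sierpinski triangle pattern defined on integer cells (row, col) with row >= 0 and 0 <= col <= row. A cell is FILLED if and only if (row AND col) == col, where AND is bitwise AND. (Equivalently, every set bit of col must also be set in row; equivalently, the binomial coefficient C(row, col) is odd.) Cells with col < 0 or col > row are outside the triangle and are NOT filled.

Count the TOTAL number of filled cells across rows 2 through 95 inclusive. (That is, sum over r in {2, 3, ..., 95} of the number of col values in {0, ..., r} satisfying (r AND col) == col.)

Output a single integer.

r2=10 pc1: +2 =2
r3=11 pc2: +4 =6
r4=100 pc1: +2 =8
r5=101 pc2: +4 =12
r6=110 pc2: +4 =16
r7=111 pc3: +8 =24
r8=1000 pc1: +2 =26
r9=1001 pc2: +4 =30
r10=1010 pc2: +4 =34
r11=1011 pc3: +8 =42
r12=1100 pc2: +4 =46
r13=1101 pc3: +8 =54
r14=1110 pc3: +8 =62
r15=1111 pc4: +16 =78
r16=10000 pc1: +2 =80
r17=10001 pc2: +4 =84
r18=10010 pc2: +4 =88
r19=10011 pc3: +8 =96
r20=10100 pc2: +4 =100
r21=10101 pc3: +8 =108
r22=10110 pc3: +8 =116
r23=10111 pc4: +16 =132
r24=11000 pc2: +4 =136
r25=11001 pc3: +8 =144
r26=11010 pc3: +8 =152
r27=11011 pc4: +16 =168
r28=11100 pc3: +8 =176
r29=11101 pc4: +16 =192
r30=11110 pc4: +16 =208
r31=11111 pc5: +32 =240
r32=100000 pc1: +2 =242
r33=100001 pc2: +4 =246
r34=100010 pc2: +4 =250
r35=100011 pc3: +8 =258
r36=100100 pc2: +4 =262
r37=100101 pc3: +8 =270
r38=100110 pc3: +8 =278
r39=100111 pc4: +16 =294
r40=101000 pc2: +4 =298
r41=101001 pc3: +8 =306
r42=101010 pc3: +8 =314
r43=101011 pc4: +16 =330
r44=101100 pc3: +8 =338
r45=101101 pc4: +16 =354
r46=101110 pc4: +16 =370
r47=101111 pc5: +32 =402
r48=110000 pc2: +4 =406
r49=110001 pc3: +8 =414
r50=110010 pc3: +8 =422
r51=110011 pc4: +16 =438
r52=110100 pc3: +8 =446
r53=110101 pc4: +16 =462
r54=110110 pc4: +16 =478
r55=110111 pc5: +32 =510
r56=111000 pc3: +8 =518
r57=111001 pc4: +16 =534
r58=111010 pc4: +16 =550
r59=111011 pc5: +32 =582
r60=111100 pc4: +16 =598
r61=111101 pc5: +32 =630
r62=111110 pc5: +32 =662
r63=111111 pc6: +64 =726
r64=1000000 pc1: +2 =728
r65=1000001 pc2: +4 =732
r66=1000010 pc2: +4 =736
r67=1000011 pc3: +8 =744
r68=1000100 pc2: +4 =748
r69=1000101 pc3: +8 =756
r70=1000110 pc3: +8 =764
r71=1000111 pc4: +16 =780
r72=1001000 pc2: +4 =784
r73=1001001 pc3: +8 =792
r74=1001010 pc3: +8 =800
r75=1001011 pc4: +16 =816
r76=1001100 pc3: +8 =824
r77=1001101 pc4: +16 =840
r78=1001110 pc4: +16 =856
r79=1001111 pc5: +32 =888
r80=1010000 pc2: +4 =892
r81=1010001 pc3: +8 =900
r82=1010010 pc3: +8 =908
r83=1010011 pc4: +16 =924
r84=1010100 pc3: +8 =932
r85=1010101 pc4: +16 =948
r86=1010110 pc4: +16 =964
r87=1010111 pc5: +32 =996
r88=1011000 pc3: +8 =1004
r89=1011001 pc4: +16 =1020
r90=1011010 pc4: +16 =1036
r91=1011011 pc5: +32 =1068
r92=1011100 pc4: +16 =1084
r93=1011101 pc5: +32 =1116
r94=1011110 pc5: +32 =1148
r95=1011111 pc6: +64 =1212

Answer: 1212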